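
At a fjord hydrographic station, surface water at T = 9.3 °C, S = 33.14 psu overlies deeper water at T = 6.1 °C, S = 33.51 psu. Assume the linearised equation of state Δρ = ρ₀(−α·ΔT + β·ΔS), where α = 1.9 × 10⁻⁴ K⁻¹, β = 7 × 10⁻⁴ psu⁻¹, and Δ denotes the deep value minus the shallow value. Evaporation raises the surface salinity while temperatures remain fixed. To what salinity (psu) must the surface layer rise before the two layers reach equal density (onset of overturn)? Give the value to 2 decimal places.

Neutral buoyancy requires −α(T_deep − T_surf) + β(S_deep − S_surf′) = 0.
S_surf′ = S_deep − (α/β)·ΔT = 33.51 − (1.9 × 10⁻⁴/7 × 10⁻⁴)·(-3.2) = 34.3786 psu.
Increase required: 34.3786 − 33.14 = 1.2386 psu.

34.38 psu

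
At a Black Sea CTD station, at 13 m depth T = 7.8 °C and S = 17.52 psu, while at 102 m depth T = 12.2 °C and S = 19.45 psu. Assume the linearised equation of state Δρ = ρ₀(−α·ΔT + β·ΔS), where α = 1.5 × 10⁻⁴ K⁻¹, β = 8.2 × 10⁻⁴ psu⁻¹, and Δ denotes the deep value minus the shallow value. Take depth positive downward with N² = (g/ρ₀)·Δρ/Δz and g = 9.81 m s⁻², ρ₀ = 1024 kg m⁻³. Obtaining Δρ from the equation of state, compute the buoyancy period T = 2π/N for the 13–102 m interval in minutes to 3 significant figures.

ΔT = +4.4 K, ΔS = +1.93 psu (deep − shallow).
Δρ/ρ₀ = −αΔT + βΔS = -6.60 × 10⁻⁴ + 1.5826 × 10⁻³ = 9.226 × 10⁻⁴, so Δρ ≈ 0.9447 kg m⁻³.
N² = (g/ρ₀)·Δρ/Δz = g·(Δρ/ρ₀)/Δz = 9.81 × 9.226 × 10⁻⁴ / 89 = 1.0169 × 10⁻⁴ s⁻².
N = √(1.0169 × 10⁻⁴) = 0.010084 rad s⁻¹ → T = 2π/N = 623.08 s = 10.385 min ≈ 10.4 min.

10.4 min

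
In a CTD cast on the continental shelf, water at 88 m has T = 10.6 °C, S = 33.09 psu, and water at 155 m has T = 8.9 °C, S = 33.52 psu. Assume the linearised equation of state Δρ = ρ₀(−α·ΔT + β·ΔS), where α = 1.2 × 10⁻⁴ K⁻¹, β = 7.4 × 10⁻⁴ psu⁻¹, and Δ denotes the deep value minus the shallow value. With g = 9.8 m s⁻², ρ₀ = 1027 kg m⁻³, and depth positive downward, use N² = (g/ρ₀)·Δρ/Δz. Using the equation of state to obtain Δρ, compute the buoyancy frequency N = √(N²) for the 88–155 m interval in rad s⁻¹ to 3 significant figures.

8.74 × 10⁻³ rad s⁻¹

ΔT = -1.7 K, ΔS = +0.43 psu (deep − shallow).
Δρ/ρ₀ = −αΔT + βΔS = 2.04 × 10⁻⁴ + 3.182 × 10⁻⁴ = 5.222 × 10⁻⁴, so Δρ ≈ 0.5363 kg m⁻³.
N² = (g/ρ₀)·Δρ/Δz = g·(Δρ/ρ₀)/Δz = 9.8 × 5.222 × 10⁻⁴ / 67 = 7.6381 × 10⁻⁵ s⁻².
N = √(7.6381 × 10⁻⁵) = 8.7396 × 10⁻³ rad s⁻¹ ≈ 8.74 × 10⁻³ rad s⁻¹.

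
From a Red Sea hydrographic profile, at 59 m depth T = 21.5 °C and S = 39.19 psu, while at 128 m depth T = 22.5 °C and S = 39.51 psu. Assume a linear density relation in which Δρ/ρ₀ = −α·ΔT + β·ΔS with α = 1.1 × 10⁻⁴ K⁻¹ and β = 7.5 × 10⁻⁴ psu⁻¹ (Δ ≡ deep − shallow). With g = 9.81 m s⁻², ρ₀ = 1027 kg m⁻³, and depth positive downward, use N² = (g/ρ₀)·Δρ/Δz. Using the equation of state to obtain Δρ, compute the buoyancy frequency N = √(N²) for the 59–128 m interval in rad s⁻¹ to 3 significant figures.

4.30 × 10⁻³ rad s⁻¹

ΔT = +1.0 K, ΔS = +0.32 psu (deep − shallow).
Δρ/ρ₀ = −αΔT + βΔS = -1.10 × 10⁻⁴ + 2.40 × 10⁻⁴ = 1.30 × 10⁻⁴, so Δρ ≈ 0.1335 kg m⁻³.
N² = (g/ρ₀)·Δρ/Δz = g·(Δρ/ρ₀)/Δz = 9.81 × 1.30 × 10⁻⁴ / 69 = 1.8483 × 10⁻⁵ s⁻².
N = √(1.8483 × 10⁻⁵) = 4.2992 × 10⁻³ rad s⁻¹ ≈ 4.30 × 10⁻³ rad s⁻¹.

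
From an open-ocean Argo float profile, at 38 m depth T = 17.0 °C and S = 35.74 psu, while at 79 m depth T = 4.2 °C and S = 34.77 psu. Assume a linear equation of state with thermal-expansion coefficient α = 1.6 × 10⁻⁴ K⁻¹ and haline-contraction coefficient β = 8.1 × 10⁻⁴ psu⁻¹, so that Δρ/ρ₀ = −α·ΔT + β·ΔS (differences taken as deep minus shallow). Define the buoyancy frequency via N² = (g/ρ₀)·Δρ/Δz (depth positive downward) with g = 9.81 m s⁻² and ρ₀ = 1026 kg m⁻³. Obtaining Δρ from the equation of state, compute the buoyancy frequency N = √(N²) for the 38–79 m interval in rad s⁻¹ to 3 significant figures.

0.0174 rad s⁻¹

ΔT = -12.8 K, ΔS = -0.97 psu (deep − shallow).
Δρ/ρ₀ = −αΔT + βΔS = 2.048 × 10⁻³ − 7.857 × 10⁻⁴ = 1.2623 × 10⁻³, so Δρ ≈ 1.295 kg m⁻³.
N² = (g/ρ₀)·Δρ/Δz = g·(Δρ/ρ₀)/Δz = 9.81 × 1.2623 × 10⁻³ / 41 = 3.0203 × 10⁻⁴ s⁻².
N = √(3.0203 × 10⁻⁴) = 0.017379 rad s⁻¹ ≈ 0.0174 rad s⁻¹.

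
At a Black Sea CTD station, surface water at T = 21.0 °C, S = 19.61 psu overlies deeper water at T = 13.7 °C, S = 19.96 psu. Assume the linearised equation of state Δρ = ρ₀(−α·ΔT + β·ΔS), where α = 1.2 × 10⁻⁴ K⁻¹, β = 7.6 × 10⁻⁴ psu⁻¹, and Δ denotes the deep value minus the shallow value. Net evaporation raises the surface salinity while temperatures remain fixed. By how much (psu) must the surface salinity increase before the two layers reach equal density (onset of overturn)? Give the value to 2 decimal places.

Neutral buoyancy requires −α(T_deep − T_surf) + β(S_deep − S_surf′) = 0.
S_surf′ = S_deep − (α/β)·ΔT = 19.96 − (1.2 × 10⁻⁴/7.6 × 10⁻⁴)·(-7.3) = 21.1126 psu.
Increase required: 21.1126 − 19.61 = 1.5026 psu.

1.50 psu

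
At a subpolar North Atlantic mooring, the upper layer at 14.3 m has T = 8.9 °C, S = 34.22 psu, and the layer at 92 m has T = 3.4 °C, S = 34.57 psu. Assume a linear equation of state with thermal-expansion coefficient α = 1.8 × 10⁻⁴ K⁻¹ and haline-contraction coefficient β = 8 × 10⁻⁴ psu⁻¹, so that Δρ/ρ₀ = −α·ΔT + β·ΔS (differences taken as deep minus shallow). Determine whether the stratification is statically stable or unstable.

ΔT = 3.4 − 8.9 = -5.5 K and ΔS = 34.57 − 34.22 = +0.35 psu (deep − shallow).
−αΔT = 9.90 × 10⁻⁴; βΔS = 2.80 × 10⁻⁴; sum Δρ/ρ₀ = 1.27 × 10⁻³.
Δρ/ρ₀ > 0, so Δρ > 0: deeper water is denser → statically stable.

stable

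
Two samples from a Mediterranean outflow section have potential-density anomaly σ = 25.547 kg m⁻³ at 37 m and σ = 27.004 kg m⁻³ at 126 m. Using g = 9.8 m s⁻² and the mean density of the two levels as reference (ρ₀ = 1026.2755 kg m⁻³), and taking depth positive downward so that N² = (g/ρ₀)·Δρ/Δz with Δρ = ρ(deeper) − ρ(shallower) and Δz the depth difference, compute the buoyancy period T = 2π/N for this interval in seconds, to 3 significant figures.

503 s

Δρ = 1027.004 − 1025.547 = 1.457 kg m⁻³ over Δz = 126 − 37 = 89 m.
N² = (9.8/1026.2755) × (1.457/89) = 1.5633 × 10⁻⁴ s⁻².
N = √(1.5633 × 10⁻⁴) = 0.012503 rad s⁻¹, so T = 2π/N = 502.53 s ≈ 503 s.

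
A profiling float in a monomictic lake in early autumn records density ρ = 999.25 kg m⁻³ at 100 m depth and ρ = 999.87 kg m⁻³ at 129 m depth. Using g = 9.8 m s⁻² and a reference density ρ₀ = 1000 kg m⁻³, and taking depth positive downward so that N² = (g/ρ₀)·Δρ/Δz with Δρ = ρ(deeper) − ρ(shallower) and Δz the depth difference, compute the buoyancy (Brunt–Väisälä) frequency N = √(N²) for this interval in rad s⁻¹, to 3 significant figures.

Δρ = 999.87 − 999.25 = 0.62 kg m⁻³ over Δz = 129 − 100 = 29 m.
N² = (9.8/1000) × (0.62/29) = 2.0952 × 10⁻⁴ s⁻².
N = √(2.0952 × 10⁻⁴) = 0.014475 rad s⁻¹ ≈ 0.0145 rad s⁻¹.

0.0145 rad s⁻¹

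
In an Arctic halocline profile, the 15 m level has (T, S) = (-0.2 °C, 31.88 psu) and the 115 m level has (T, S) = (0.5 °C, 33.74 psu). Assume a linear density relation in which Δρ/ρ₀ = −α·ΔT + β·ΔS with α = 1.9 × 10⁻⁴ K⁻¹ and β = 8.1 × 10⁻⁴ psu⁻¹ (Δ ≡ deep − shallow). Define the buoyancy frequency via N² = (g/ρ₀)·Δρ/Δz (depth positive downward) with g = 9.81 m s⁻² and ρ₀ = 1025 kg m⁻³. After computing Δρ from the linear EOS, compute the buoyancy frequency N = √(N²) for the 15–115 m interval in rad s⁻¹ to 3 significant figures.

ΔT = +0.7 K, ΔS = +1.86 psu (deep − shallow).
Δρ/ρ₀ = −αΔT + βΔS = -1.33 × 10⁻⁴ + 1.5066 × 10⁻³ = 1.3736 × 10⁻³, so Δρ ≈ 1.408 kg m⁻³.
N² = (g/ρ₀)·Δρ/Δz = g·(Δρ/ρ₀)/Δz = 9.81 × 1.3736 × 10⁻³ / 100 = 1.3475 × 10⁻⁴ s⁻².
N = √(1.3475 × 10⁻⁴) = 0.011608 rad s⁻¹ ≈ 0.0116 rad s⁻¹.

0.0116 rad s⁻¹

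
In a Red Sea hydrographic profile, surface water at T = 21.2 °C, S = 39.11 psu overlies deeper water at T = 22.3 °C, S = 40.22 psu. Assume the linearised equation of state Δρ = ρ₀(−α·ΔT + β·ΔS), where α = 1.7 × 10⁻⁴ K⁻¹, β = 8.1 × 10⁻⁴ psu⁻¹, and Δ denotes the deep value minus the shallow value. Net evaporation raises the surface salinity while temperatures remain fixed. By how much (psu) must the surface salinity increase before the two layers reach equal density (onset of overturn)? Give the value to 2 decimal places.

0.88 psu

Neutral buoyancy requires −α(T_deep − T_surf) + β(S_deep − S_surf′) = 0.
S_surf′ = S_deep − (α/β)·ΔT = 40.22 − (1.7 × 10⁻⁴/8.1 × 10⁻⁴)·(+1.1) = 39.9891 psu.
Increase required: 39.9891 − 39.11 = 0.8791 psu.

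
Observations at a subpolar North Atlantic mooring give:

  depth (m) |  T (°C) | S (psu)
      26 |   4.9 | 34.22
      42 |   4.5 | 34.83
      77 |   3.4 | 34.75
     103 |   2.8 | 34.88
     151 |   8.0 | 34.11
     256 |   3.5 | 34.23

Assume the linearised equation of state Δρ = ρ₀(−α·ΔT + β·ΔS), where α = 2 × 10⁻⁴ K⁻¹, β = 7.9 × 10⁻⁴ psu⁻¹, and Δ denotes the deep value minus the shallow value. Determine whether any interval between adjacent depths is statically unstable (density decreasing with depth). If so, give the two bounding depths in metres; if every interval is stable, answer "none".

Evaluate Δρ/ρ₀ = −αΔT + βΔS across each adjacent pair:
  26–42 m: −αΔT+βΔS = −(2 × 10⁻⁴)(-0.4)+(7.9 × 10⁻⁴)(+0.61) = 5.6 × 10⁻⁴ → stable
  42–77 m: −αΔT+βΔS = −(2 × 10⁻⁴)(-1.1)+(7.9 × 10⁻⁴)(-0.08) = 1.6 × 10⁻⁴ → stable
  77–103 m: −αΔT+βΔS = −(2 × 10⁻⁴)(-0.6)+(7.9 × 10⁻⁴)(+0.13) = 2.2 × 10⁻⁴ → stable
  103–151 m: −αΔT+βΔS = −(2 × 10⁻⁴)(+5.2)+(7.9 × 10⁻⁴)(-0.77) = -1.6 × 10⁻³ → UNSTABLE
  151–256 m: −αΔT+βΔS = −(2 × 10⁻⁴)(-4.5)+(7.9 × 10⁻⁴)(+0.12) = 9.9 × 10⁻⁴ → stable
The 103–151 m interval has Δρ < 0: lighter water underlies denser water.

103–151 m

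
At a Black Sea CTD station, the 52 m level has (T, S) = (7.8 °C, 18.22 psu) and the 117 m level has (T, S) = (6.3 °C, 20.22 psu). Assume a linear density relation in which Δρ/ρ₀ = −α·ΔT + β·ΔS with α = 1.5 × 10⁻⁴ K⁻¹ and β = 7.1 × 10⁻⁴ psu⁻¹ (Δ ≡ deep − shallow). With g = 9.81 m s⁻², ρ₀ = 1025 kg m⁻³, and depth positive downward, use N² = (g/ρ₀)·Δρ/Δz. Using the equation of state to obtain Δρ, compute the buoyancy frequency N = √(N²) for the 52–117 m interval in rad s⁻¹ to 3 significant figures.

ΔT = -1.5 K, ΔS = +2.00 psu (deep − shallow).
Δρ/ρ₀ = −αΔT + βΔS = 2.25 × 10⁻⁴ + 1.42 × 10⁻³ = 1.645 × 10⁻³, so Δρ ≈ 1.686 kg m⁻³.
N² = (g/ρ₀)·Δρ/Δz = g·(Δρ/ρ₀)/Δz = 9.81 × 1.645 × 10⁻³ / 65 = 2.4827 × 10⁻⁴ s⁻².
N = √(2.4827 × 10⁻⁴) = 0.015757 rad s⁻¹ ≈ 0.0158 rad s⁻¹.

0.0158 rad s⁻¹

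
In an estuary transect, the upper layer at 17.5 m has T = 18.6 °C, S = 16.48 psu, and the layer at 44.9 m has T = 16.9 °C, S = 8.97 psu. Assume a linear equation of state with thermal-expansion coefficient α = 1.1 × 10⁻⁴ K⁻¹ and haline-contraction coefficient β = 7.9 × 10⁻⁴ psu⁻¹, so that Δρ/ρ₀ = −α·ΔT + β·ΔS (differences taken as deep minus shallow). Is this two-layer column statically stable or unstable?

ΔT = 16.9 − 18.6 = -1.7 K and ΔS = 8.97 − 16.48 = -7.51 psu (deep − shallow).
−αΔT = 1.87 × 10⁻⁴; βΔS = -5.9329 × 10⁻³; sum Δρ/ρ₀ = -5.7459 × 10⁻³.
Δρ/ρ₀ < 0, so Δρ < 0: deeper water is lighter → statically unstable; the column would overturn.

unstable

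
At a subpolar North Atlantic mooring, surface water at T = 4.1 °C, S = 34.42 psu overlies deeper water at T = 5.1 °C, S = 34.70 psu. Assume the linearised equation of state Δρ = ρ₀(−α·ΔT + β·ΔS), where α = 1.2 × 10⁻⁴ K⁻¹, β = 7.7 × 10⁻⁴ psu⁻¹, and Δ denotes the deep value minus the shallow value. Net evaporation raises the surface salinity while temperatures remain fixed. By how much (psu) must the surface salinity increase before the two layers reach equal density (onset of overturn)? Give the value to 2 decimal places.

0.12 psu

Neutral buoyancy requires −α(T_deep − T_surf) + β(S_deep − S_surf′) = 0.
S_surf′ = S_deep − (α/β)·ΔT = 34.70 − (1.2 × 10⁻⁴/7.7 × 10⁻⁴)·(+1.0) = 34.5442 psu.
Increase required: 34.5442 − 34.42 = 0.1242 psu.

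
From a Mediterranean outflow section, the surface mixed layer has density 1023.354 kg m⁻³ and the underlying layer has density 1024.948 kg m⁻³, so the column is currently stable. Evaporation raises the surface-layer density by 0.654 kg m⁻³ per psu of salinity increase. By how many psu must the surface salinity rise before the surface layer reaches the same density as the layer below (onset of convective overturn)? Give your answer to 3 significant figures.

Density deficit of the surface layer: 1024.948 − 1023.354 = 1.594 kg m⁻³.
Required change = 1.594 / 0.654 = 2.44 psu.

2.44 psu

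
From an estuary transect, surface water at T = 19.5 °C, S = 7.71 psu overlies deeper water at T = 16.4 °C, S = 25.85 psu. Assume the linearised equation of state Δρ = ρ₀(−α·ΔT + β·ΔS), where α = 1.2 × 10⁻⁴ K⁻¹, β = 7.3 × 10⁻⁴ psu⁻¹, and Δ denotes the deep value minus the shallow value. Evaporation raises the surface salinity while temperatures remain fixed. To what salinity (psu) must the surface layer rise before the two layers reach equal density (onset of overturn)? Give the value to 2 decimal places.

26.36 psu

Neutral buoyancy requires −α(T_deep − T_surf) + β(S_deep − S_surf′) = 0.
S_surf′ = S_deep − (α/β)·ΔT = 25.85 − (1.2 × 10⁻⁴/7.3 × 10⁻⁴)·(-3.1) = 26.3596 psu.
Increase required: 26.3596 − 7.71 = 18.6496 psu.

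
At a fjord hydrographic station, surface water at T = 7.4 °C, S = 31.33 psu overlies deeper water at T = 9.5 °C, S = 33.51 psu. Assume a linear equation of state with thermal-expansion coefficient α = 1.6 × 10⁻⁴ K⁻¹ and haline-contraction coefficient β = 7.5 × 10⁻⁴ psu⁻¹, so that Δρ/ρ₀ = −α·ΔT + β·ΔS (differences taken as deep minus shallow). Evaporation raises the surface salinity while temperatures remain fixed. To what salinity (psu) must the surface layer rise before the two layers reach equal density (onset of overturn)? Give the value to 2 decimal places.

Neutral buoyancy requires −α(T_deep − T_surf) + β(S_deep − S_surf′) = 0.
S_surf′ = S_deep − (α/β)·ΔT = 33.51 − (1.6 × 10⁻⁴/7.5 × 10⁻⁴)·(+2.1) = 33.0620 psu.
Increase required: 33.0620 − 31.33 = 1.7320 psu.

33.06 psu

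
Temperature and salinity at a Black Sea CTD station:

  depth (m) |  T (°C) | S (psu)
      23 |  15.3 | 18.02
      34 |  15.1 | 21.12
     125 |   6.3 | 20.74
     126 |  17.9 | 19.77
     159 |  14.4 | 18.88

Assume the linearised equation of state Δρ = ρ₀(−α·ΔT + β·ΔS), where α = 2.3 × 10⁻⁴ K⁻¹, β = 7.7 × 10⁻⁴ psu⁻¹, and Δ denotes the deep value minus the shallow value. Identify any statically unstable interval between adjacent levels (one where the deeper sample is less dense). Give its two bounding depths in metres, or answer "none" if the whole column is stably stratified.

Evaluate Δρ/ρ₀ = −αΔT + βΔS across each adjacent pair:
  23–34 m: −αΔT+βΔS = −(2.3 × 10⁻⁴)(-0.2)+(7.7 × 10⁻⁴)(+3.10) = 2.4 × 10⁻³ → stable
  34–125 m: −αΔT+βΔS = −(2.3 × 10⁻⁴)(-8.8)+(7.7 × 10⁻⁴)(-0.38) = 1.7 × 10⁻³ → stable
  125–126 m: −αΔT+βΔS = −(2.3 × 10⁻⁴)(+11.6)+(7.7 × 10⁻⁴)(-0.97) = -3.4 × 10⁻³ → UNSTABLE
  126–159 m: −αΔT+βΔS = −(2.3 × 10⁻⁴)(-3.5)+(7.7 × 10⁻⁴)(-0.89) = 1.2 × 10⁻⁴ → stable
The 125–126 m interval has Δρ < 0: lighter water underlies denser water.

125–126 m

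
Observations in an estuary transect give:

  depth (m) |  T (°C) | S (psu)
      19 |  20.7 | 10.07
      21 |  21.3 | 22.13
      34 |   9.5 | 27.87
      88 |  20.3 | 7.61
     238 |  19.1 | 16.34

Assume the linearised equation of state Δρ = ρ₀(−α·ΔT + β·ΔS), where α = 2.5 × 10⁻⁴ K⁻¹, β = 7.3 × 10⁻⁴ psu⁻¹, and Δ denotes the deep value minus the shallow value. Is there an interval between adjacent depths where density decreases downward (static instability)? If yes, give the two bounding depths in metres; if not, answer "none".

Evaluate Δρ/ρ₀ = −αΔT + βΔS across each adjacent pair:
  19–21 m: −αΔT+βΔS = −(2.5 × 10⁻⁴)(+0.6)+(7.3 × 10⁻⁴)(+12.06) = 8.7 × 10⁻³ → stable
  21–34 m: −αΔT+βΔS = −(2.5 × 10⁻⁴)(-11.8)+(7.3 × 10⁻⁴)(+5.74) = 7.1 × 10⁻³ → stable
  34–88 m: −αΔT+βΔS = −(2.5 × 10⁻⁴)(+10.8)+(7.3 × 10⁻⁴)(-20.26) = -0.017 → UNSTABLE
  88–238 m: −αΔT+βΔS = −(2.5 × 10⁻⁴)(-1.2)+(7.3 × 10⁻⁴)(+8.73) = 6.7 × 10⁻³ → stable
The 34–88 m interval has Δρ < 0: lighter water underlies denser water.

34–88 m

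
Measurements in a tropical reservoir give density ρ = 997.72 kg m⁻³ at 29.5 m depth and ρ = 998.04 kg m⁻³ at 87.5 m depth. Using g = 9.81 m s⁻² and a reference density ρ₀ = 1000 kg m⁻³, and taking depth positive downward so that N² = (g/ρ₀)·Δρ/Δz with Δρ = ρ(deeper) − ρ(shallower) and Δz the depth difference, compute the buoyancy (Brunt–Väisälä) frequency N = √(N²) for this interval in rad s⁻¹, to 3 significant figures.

Δρ = 998.04 − 997.72 = 0.32 kg m⁻³ over Δz = 87.5 − 29.5 = 58 m.
N² = (9.81/1000) × (0.32/58) = 5.4124 × 10⁻⁵ s⁻².
N = √(5.4124 × 10⁻⁵) = 7.3569 × 10⁻³ rad s⁻¹ ≈ 7.36 × 10⁻³ rad s⁻¹.

7.36 × 10⁻³ rad s⁻¹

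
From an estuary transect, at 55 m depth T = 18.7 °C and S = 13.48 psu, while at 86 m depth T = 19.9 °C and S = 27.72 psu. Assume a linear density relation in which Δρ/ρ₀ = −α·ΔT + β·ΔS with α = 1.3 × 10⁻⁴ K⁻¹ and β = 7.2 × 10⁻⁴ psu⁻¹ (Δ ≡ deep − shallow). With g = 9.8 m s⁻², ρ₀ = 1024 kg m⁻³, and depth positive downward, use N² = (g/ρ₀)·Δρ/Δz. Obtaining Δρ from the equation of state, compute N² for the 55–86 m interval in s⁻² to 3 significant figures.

3.19 × 10⁻³ s⁻²

ΔT = +1.2 K, ΔS = +14.24 psu (deep − shallow).
Δρ/ρ₀ = −αΔT + βΔS = -1.56 × 10⁻⁴ + 0.0102528 = 0.0100968, so Δρ ≈ 10.34 kg m⁻³.
N² = (g/ρ₀)·Δρ/Δz = g·(Δρ/ρ₀)/Δz = 9.8 × 0.0100968 / 31 = 3.1919 × 10⁻³ s⁻² ≈ 3.19 × 10⁻³ s⁻².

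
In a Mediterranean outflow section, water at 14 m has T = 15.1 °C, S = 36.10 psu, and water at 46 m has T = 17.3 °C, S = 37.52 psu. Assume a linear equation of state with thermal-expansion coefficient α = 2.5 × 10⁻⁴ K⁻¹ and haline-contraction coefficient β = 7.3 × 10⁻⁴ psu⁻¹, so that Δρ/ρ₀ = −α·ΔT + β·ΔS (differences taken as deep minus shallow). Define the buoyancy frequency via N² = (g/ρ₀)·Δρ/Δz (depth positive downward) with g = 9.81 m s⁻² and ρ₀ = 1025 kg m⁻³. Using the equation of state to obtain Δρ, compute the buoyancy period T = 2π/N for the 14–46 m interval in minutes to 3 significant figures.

ΔT = +2.2 K, ΔS = +1.42 psu (deep − shallow).
Δρ/ρ₀ = −αΔT + βΔS = -5.50 × 10⁻⁴ + 1.0366 × 10⁻³ = 4.866 × 10⁻⁴, so Δρ ≈ 0.4988 kg m⁻³.
N² = (g/ρ₀)·Δρ/Δz = g·(Δρ/ρ₀)/Δz = 9.81 × 4.866 × 10⁻⁴ / 32 = 1.4917 × 10⁻⁴ s⁻².
N = √(1.4917 × 10⁻⁴) = 0.012214 rad s⁻¹ → T = 2π/N = 514.42 s = 8.5737 min ≈ 8.57 min.

8.57 min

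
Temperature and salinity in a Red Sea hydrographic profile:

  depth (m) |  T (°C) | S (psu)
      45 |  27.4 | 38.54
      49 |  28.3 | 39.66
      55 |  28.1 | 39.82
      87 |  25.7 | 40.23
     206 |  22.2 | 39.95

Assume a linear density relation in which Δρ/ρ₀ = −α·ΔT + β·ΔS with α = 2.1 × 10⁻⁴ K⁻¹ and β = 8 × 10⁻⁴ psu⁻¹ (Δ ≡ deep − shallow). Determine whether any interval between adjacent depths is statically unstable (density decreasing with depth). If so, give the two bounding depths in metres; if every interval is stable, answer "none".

Evaluate Δρ/ρ₀ = −αΔT + βΔS across each adjacent pair:
  45–49 m: −αΔT+βΔS = −(2.1 × 10⁻⁴)(+0.9)+(8 × 10⁻⁴)(+1.12) = 7.1 × 10⁻⁴ → stable
  49–55 m: −αΔT+βΔS = −(2.1 × 10⁻⁴)(-0.2)+(8 × 10⁻⁴)(+0.16) = 1.7 × 10⁻⁴ → stable
  55–87 m: −αΔT+βΔS = −(2.1 × 10⁻⁴)(-2.4)+(8 × 10⁻⁴)(+0.41) = 8.3 × 10⁻⁴ → stable
  87–206 m: −αΔT+βΔS = −(2.1 × 10⁻⁴)(-3.5)+(8 × 10⁻⁴)(-0.28) = 5.1 × 10⁻⁴ → stable
Every interval has Δρ > 0: the column is stably stratified throughout.

none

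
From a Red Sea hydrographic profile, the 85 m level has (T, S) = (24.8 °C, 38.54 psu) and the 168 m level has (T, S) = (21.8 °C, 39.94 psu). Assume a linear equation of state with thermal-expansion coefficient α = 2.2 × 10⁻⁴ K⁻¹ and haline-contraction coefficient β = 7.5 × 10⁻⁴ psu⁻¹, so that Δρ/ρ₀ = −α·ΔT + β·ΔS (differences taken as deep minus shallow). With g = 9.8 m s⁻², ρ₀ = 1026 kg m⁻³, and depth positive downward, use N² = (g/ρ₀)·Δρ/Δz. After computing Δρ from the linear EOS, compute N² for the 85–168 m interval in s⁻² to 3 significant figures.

ΔT = -3.0 K, ΔS = +1.40 psu (deep − shallow).
Δρ/ρ₀ = −αΔT + βΔS = 6.60 × 10⁻⁴ + 1.05 × 10⁻³ = 1.71 × 10⁻³, so Δρ ≈ 1.754 kg m⁻³.
N² = (g/ρ₀)·Δρ/Δz = g·(Δρ/ρ₀)/Δz = 9.8 × 1.71 × 10⁻³ / 83 = 2.0190 × 10⁻⁴ s⁻² ≈ 2.02 × 10⁻⁴ s⁻².

2.02 × 10⁻⁴ s⁻²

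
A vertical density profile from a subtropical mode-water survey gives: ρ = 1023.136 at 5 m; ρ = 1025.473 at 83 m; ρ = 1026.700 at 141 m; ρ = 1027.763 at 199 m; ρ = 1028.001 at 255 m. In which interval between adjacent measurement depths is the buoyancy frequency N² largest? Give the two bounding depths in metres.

5–83 m

Compute the density gradient over each adjacent pair:
  5–83 m: Δρ/Δz = 2.337/78 = 0.030 kg m⁻⁴
  83–141 m: Δρ/Δz = 1.227/58 = 0.021 kg m⁻⁴
  141–199 m: Δρ/Δz = 1.063/58 = 0.018 kg m⁻⁴
  199–255 m: Δρ/Δz = 0.238/56 = 4.2 × 10⁻³ kg m⁻⁴
The largest gradient is in the 5–83 m interval — the pycnocline.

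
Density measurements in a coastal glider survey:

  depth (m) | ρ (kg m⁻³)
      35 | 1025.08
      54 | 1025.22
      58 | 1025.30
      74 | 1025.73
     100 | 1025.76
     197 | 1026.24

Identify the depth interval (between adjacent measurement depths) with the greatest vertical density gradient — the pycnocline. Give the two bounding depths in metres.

Compute the density gradient over each adjacent pair:
  35–54 m: Δρ/Δz = 0.14/19 = 7.4 × 10⁻³ kg m⁻⁴
  54–58 m: Δρ/Δz = 0.08/4 = 0.020 kg m⁻⁴
  58–74 m: Δρ/Δz = 0.43/16 = 0.027 kg m⁻⁴
  74–100 m: Δρ/Δz = 0.03/26 = 1.2 × 10⁻³ kg m⁻⁴
  100–197 m: Δρ/Δz = 0.48/97 = 4.9 × 10⁻³ kg m⁻⁴
The largest gradient is in the 58–74 m interval — the pycnocline.

58–74 m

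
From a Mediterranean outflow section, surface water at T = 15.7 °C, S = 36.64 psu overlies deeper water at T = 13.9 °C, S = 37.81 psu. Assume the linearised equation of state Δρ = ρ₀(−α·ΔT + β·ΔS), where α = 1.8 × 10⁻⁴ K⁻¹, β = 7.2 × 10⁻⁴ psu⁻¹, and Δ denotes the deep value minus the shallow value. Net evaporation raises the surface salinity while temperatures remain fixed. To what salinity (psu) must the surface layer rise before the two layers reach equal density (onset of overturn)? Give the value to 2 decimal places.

38.26 psu

Neutral buoyancy requires −α(T_deep − T_surf) + β(S_deep − S_surf′) = 0.
S_surf′ = S_deep − (α/β)·ΔT = 37.81 − (1.8 × 10⁻⁴/7.2 × 10⁻⁴)·(-1.8) = 38.2600 psu.
Increase required: 38.2600 − 36.64 = 1.6200 psu.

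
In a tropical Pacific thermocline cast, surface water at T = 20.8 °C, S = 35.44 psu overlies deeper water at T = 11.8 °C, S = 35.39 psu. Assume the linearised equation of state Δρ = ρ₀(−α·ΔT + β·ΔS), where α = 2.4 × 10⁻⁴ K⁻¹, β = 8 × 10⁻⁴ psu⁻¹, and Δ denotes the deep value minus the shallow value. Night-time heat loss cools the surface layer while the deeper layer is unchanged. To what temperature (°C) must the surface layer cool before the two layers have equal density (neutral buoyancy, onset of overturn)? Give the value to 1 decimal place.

Neutral buoyancy requires Δρ = 0, i.e. −α(T_deep − T_surf′) + β(S_deep − S_surf) = 0.
T_surf′ = T_deep − (β/α)·ΔS = 11.8 − (8 × 10⁻⁴/2.4 × 10⁻⁴)·(-0.05) = 11.967 °C.
Cooling required: 20.8 − (11.967) = 8.833 °C.

12.0 °C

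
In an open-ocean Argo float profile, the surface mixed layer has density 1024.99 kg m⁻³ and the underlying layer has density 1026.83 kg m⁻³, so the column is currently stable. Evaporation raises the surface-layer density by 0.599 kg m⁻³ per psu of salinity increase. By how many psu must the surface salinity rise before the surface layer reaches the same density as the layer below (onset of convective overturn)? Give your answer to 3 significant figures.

3.07 psu

Density deficit of the surface layer: 1026.83 − 1024.99 = 1.84 kg m⁻³.
Required change = 1.84 / 0.599 = 3.07 psu.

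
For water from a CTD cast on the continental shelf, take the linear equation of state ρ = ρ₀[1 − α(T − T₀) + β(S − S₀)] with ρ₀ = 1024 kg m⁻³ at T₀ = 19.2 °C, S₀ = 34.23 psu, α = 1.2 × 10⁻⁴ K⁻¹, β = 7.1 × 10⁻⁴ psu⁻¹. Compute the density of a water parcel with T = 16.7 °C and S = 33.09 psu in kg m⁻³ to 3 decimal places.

T − T₀ = -2.5 K, S − S₀ = -1.14 psu.
Bracket = 1 − α·(-2.5) + β·(-1.14) = 1 + (-5.094 × 10⁻⁴) = 0.9994906.
ρ = 1024 × 0.9994906 = 1023.478 kg m⁻³.

1023.478 kg m⁻³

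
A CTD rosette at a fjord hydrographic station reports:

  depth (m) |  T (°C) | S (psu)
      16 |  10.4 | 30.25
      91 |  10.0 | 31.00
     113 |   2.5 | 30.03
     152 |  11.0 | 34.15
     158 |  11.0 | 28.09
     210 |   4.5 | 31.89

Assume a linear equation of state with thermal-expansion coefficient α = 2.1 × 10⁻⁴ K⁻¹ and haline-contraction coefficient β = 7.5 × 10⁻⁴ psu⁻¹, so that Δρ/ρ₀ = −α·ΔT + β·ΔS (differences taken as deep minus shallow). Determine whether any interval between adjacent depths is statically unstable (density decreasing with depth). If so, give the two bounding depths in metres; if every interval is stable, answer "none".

Evaluate Δρ/ρ₀ = −αΔT + βΔS across each adjacent pair:
  16–91 m: −αΔT+βΔS = −(2.1 × 10⁻⁴)(-0.4)+(7.5 × 10⁻⁴)(+0.75) = 6.5 × 10⁻⁴ → stable
  91–113 m: −αΔT+βΔS = −(2.1 × 10⁻⁴)(-7.5)+(7.5 × 10⁻⁴)(-0.97) = 8.5 × 10⁻⁴ → stable
  113–152 m: −αΔT+βΔS = −(2.1 × 10⁻⁴)(+8.5)+(7.5 × 10⁻⁴)(+4.12) = 1.3 × 10⁻³ → stable
  152–158 m: −αΔT+βΔS = −(2.1 × 10⁻⁴)(+0.0)+(7.5 × 10⁻⁴)(-6.06) = -4.5 × 10⁻³ → UNSTABLE
  158–210 m: −αΔT+βΔS = −(2.1 × 10⁻⁴)(-6.5)+(7.5 × 10⁻⁴)(+3.80) = 4.2 × 10⁻³ → stable
The 152–158 m interval has Δρ < 0: lighter water underlies denser water.

152–158 m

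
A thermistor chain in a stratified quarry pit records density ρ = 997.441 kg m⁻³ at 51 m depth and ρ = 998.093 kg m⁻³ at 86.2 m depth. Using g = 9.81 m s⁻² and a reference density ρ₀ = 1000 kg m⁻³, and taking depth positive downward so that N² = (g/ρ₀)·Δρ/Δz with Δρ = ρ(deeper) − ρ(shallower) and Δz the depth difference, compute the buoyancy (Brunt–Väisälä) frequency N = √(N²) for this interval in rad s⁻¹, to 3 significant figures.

Δρ = 998.093 − 997.441 = 0.652 kg m⁻³ over Δz = 86.2 − 51 = 35.2 m.
N² = (9.81/1000) × (0.652/35.2) = 1.8171 × 10⁻⁴ s⁻².
N = √(1.8171 × 10⁻⁴) = 0.013480 rad s⁻¹ ≈ 0.0135 rad s⁻¹.

0.0135 rad s⁻¹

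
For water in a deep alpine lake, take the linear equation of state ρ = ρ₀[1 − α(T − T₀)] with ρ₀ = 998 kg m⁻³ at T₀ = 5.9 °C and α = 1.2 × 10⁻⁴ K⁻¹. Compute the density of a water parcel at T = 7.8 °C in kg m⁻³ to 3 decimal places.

997.772 kg m⁻³

T − T₀ = +1.9 K.
Bracket = 1 − α·(+1.9) = 1 + (-2.28 × 10⁻⁴) = 0.9997720.
ρ = 998 × 0.9997720 = 997.772 kg m⁻³.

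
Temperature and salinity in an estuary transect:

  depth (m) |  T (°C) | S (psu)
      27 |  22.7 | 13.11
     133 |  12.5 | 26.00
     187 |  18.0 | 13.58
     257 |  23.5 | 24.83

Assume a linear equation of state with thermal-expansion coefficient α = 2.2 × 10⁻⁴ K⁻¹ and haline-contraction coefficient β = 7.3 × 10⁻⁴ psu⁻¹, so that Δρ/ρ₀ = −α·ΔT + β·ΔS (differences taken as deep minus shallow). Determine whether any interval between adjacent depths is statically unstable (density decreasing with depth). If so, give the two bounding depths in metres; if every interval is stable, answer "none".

Evaluate Δρ/ρ₀ = −αΔT + βΔS across each adjacent pair:
  27–133 m: −αΔT+βΔS = −(2.2 × 10⁻⁴)(-10.2)+(7.3 × 10⁻⁴)(+12.89) = 0.012 → stable
  133–187 m: −αΔT+βΔS = −(2.2 × 10⁻⁴)(+5.5)+(7.3 × 10⁻⁴)(-12.42) = -0.010 → UNSTABLE
  187–257 m: −αΔT+βΔS = −(2.2 × 10⁻⁴)(+5.5)+(7.3 × 10⁻⁴)(+11.25) = 7.0 × 10⁻³ → stable
The 133–187 m interval has Δρ < 0: lighter water underlies denser water.

133–187 m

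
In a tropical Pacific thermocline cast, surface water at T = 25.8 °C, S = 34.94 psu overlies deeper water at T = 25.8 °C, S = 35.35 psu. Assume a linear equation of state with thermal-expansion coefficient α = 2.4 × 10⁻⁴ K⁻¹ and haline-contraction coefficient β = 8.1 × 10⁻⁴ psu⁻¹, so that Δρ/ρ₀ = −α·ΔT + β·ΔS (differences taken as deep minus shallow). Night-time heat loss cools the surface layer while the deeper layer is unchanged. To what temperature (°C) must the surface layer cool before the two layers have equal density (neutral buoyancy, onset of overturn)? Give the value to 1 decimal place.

24.4 °C

Neutral buoyancy requires Δρ = 0, i.e. −α(T_deep − T_surf′) + β(S_deep − S_surf) = 0.
T_surf′ = T_deep − (β/α)·ΔS = 25.8 − (8.1 × 10⁻⁴/2.4 × 10⁻⁴)·(+0.41) = 24.416 °C.
Cooling required: 25.8 − (24.416) = 1.384 °C.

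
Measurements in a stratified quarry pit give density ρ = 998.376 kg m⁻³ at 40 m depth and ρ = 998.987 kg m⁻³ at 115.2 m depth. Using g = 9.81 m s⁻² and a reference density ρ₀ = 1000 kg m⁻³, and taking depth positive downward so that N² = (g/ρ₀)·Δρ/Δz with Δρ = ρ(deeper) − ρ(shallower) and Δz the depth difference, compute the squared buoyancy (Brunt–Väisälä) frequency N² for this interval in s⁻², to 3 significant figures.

7.97 × 10⁻⁵ s⁻²

Δρ = 998.987 − 998.376 = 0.611 kg m⁻³ over Δz = 115.2 − 40 = 75.2 m.
N² = (9.81/1000) × (0.611/75.2) = 7.9706 × 10⁻⁵ s⁻² ≈ 7.97 × 10⁻⁵ s⁻².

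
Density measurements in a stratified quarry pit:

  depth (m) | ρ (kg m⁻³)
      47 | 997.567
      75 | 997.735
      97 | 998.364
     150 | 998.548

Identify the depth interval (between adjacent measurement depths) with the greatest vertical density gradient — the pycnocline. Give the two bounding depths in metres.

Compute the density gradient over each adjacent pair:
  47–75 m: Δρ/Δz = 0.168/28 = 6.0 × 10⁻³ kg m⁻⁴
  75–97 m: Δρ/Δz = 0.629/22 = 0.029 kg m⁻⁴
  97–150 m: Δρ/Δz = 0.184/53 = 3.5 × 10⁻³ kg m⁻⁴
The largest gradient is in the 75–97 m interval — the pycnocline.

75–97 m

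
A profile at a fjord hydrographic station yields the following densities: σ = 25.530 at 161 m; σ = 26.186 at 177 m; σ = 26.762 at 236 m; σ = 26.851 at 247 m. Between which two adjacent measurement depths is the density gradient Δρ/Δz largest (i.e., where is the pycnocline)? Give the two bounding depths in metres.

161–177 m

Compute the density gradient over each adjacent pair:
  161–177 m: Δρ/Δz = 0.656/16 = 0.041 kg m⁻⁴
  177–236 m: Δρ/Δz = 0.576/59 = 9.8 × 10⁻³ kg m⁻⁴
  236–247 m: Δρ/Δz = 0.089/11 = 8.1 × 10⁻³ kg m⁻⁴
The largest gradient is in the 161–177 m interval — the pycnocline.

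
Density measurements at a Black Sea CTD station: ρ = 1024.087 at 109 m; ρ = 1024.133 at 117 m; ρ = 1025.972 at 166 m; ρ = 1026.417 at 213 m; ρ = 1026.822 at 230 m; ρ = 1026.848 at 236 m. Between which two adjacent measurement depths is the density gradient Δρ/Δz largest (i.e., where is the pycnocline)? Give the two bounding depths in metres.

117–166 m

Compute the density gradient over each adjacent pair:
  109–117 m: Δρ/Δz = 0.046/8 = 5.7 × 10⁻³ kg m⁻⁴
  117–166 m: Δρ/Δz = 1.839/49 = 0.038 kg m⁻⁴
  166–213 m: Δρ/Δz = 0.445/47 = 9.5 × 10⁻³ kg m⁻⁴
  213–230 m: Δρ/Δz = 0.405/17 = 0.024 kg m⁻⁴
  230–236 m: Δρ/Δz = 0.026/6 = 4.3 × 10⁻³ kg m⁻⁴
The largest gradient is in the 117–166 m interval — the pycnocline.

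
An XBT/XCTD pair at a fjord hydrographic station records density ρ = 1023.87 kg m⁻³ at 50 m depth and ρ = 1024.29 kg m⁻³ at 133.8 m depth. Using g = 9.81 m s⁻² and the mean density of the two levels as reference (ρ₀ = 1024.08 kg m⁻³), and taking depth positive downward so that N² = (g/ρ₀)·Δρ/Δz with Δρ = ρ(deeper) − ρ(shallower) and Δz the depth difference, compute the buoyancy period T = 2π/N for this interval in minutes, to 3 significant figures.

Δρ = 1024.29 − 1023.87 = 0.42 kg m⁻³ over Δz = 133.8 − 50 = 83.8 m.
N² = (9.81/1024.08) × (0.42/83.8) = 4.8011 × 10⁻⁵ s⁻².
N = √(4.8011 × 10⁻⁵) = 6.9290 × 10⁻³ rad s⁻¹, so T = 2π/N = 906.80 s = 15.113 min ≈ 15.1 min.

15.1 min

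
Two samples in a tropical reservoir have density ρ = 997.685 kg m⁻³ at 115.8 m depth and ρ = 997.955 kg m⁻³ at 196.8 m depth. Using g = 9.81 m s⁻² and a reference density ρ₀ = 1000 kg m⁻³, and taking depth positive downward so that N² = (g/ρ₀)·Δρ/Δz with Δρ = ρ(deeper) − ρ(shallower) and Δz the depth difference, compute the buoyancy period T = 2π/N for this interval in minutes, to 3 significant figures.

18.3 min

Δρ = 997.955 − 997.685 = 0.270 kg m⁻³ over Δz = 196.8 − 115.8 = 81 m.
N² = (9.81/1000) × (0.270/81) = 3.2700 × 10⁻⁵ s⁻².
N = √(3.2700 × 10⁻⁵) = 5.7184 × 10⁻³ rad s⁻¹, so T = 2π/N = 1.0988 × 10³ s = 18.313 min ≈ 18.3 min.
N² > 0, so the interval is statically stable.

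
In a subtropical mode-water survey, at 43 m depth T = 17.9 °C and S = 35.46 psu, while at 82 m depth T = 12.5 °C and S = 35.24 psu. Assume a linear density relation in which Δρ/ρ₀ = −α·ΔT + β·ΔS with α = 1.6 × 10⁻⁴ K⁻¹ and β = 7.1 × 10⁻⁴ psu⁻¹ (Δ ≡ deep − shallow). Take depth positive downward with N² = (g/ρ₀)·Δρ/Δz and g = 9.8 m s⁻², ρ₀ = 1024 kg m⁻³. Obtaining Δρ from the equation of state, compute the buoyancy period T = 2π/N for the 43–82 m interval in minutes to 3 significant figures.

7.85 min

ΔT = -5.4 K, ΔS = -0.22 psu (deep − shallow).
Δρ/ρ₀ = −αΔT + βΔS = 8.64 × 10⁻⁴ − 1.562 × 10⁻⁴ = 7.078 × 10⁻⁴, so Δρ ≈ 0.7248 kg m⁻³.
N² = (g/ρ₀)·Δρ/Δz = g·(Δρ/ρ₀)/Δz = 9.8 × 7.078 × 10⁻⁴ / 39 = 1.7786 × 10⁻⁴ s⁻².
N = √(1.7786 × 10⁻⁴) = 0.013336 rad s⁻¹ → T = 2π/N = 471.14 s = 7.8523 min ≈ 7.85 min.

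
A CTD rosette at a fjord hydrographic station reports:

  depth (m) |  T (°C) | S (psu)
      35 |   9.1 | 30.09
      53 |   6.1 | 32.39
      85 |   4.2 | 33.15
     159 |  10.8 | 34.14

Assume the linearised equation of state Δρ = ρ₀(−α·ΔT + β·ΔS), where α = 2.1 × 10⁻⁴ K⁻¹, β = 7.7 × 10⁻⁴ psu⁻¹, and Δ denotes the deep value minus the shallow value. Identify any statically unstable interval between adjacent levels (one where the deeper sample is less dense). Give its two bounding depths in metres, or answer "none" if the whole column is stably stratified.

Evaluate Δρ/ρ₀ = −αΔT + βΔS across each adjacent pair:
  35–53 m: −αΔT+βΔS = −(2.1 × 10⁻⁴)(-3.0)+(7.7 × 10⁻⁴)(+2.30) = 2.4 × 10⁻³ → stable
  53–85 m: −αΔT+βΔS = −(2.1 × 10⁻⁴)(-1.9)+(7.7 × 10⁻⁴)(+0.76) = 9.8 × 10⁻⁴ → stable
  85–159 m: −αΔT+βΔS = −(2.1 × 10⁻⁴)(+6.6)+(7.7 × 10⁻⁴)(+0.99) = -6.2 × 10⁻⁴ → UNSTABLE
The 85–159 m interval has Δρ < 0: lighter water underlies denser water.

85–159 m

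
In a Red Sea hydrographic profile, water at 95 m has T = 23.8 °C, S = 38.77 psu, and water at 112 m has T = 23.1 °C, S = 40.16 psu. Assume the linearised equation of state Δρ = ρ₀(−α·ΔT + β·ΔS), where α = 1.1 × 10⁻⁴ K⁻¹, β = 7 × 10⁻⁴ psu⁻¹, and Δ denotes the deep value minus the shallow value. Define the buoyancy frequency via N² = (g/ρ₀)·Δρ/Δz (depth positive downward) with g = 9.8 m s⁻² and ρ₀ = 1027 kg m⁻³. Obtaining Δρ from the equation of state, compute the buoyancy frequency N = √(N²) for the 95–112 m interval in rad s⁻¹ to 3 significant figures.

0.0246 rad s⁻¹

ΔT = -0.7 K, ΔS = +1.39 psu (deep − shallow).
Δρ/ρ₀ = −αΔT + βΔS = 7.70 × 10⁻⁵ + 9.73 × 10⁻⁴ = 1.05 × 10⁻³, so Δρ ≈ 1.078 kg m⁻³.
N² = (g/ρ₀)·Δρ/Δz = g·(Δρ/ρ₀)/Δz = 9.8 × 1.05 × 10⁻³ / 17 = 6.0529 × 10⁻⁴ s⁻².
N = √(6.0529 × 10⁻⁴) = 0.024603 rad s⁻¹ ≈ 0.0246 rad s⁻¹.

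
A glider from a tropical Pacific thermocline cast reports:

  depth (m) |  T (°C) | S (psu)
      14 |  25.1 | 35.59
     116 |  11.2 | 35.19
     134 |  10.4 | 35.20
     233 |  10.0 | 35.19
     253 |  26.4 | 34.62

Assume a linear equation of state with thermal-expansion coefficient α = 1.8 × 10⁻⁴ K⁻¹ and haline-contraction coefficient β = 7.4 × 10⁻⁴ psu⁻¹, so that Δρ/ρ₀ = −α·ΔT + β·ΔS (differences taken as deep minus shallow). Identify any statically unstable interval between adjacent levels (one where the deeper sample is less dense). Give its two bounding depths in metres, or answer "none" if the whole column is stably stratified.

Evaluate Δρ/ρ₀ = −αΔT + βΔS across each adjacent pair:
  14–116 m: −αΔT+βΔS = −(1.8 × 10⁻⁴)(-13.9)+(7.4 × 10⁻⁴)(-0.40) = 2.2 × 10⁻³ → stable
  116–134 m: −αΔT+βΔS = −(1.8 × 10⁻⁴)(-0.8)+(7.4 × 10⁻⁴)(+0.01) = 1.5 × 10⁻⁴ → stable
  134–233 m: −αΔT+βΔS = −(1.8 × 10⁻⁴)(-0.4)+(7.4 × 10⁻⁴)(-0.01) = 6.5 × 10⁻⁵ → stable
  233–253 m: −αΔT+βΔS = −(1.8 × 10⁻⁴)(+16.4)+(7.4 × 10⁻⁴)(-0.57) = -3.4 × 10⁻³ → UNSTABLE
The 233–253 m interval has Δρ < 0: lighter water underlies denser water.

233–253 m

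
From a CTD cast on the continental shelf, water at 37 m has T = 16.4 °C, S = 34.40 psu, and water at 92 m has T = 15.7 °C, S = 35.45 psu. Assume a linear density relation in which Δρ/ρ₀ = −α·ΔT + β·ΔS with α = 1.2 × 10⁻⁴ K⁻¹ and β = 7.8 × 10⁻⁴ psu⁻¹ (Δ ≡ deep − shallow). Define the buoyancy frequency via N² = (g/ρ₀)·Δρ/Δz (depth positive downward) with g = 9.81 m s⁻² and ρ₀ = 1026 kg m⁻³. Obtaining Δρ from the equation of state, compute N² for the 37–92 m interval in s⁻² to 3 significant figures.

ΔT = -0.7 K, ΔS = +1.05 psu (deep − shallow).
Δρ/ρ₀ = −αΔT + βΔS = 8.40 × 10⁻⁵ + 8.19 × 10⁻⁴ = 9.03 × 10⁻⁴, so Δρ ≈ 0.9265 kg m⁻³.
N² = (g/ρ₀)·Δρ/Δz = g·(Δρ/ρ₀)/Δz = 9.81 × 9.03 × 10⁻⁴ / 55 = 1.6106 × 10⁻⁴ s⁻² ≈ 1.61 × 10⁻⁴ s⁻².

1.61 × 10⁻⁴ s⁻²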